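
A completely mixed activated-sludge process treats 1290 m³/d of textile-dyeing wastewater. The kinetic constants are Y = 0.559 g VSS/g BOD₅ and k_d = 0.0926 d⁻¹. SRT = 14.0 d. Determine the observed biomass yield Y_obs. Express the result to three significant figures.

Correct the yield for decay: Y_obs = Y/(1 + k_d θ_c) = 0.559 / (1 + 0.0926 × 14.0) = 0.559 / 2.296 = 0.2434.

Y_obs ≈ 0.243 g VSS/g BOD₅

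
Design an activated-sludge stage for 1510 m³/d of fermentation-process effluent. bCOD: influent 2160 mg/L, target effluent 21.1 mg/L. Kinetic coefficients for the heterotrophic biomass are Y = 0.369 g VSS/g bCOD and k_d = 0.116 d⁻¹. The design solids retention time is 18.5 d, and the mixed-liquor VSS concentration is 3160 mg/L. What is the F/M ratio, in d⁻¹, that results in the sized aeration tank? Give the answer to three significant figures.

F/M ≈ 0.465 d⁻¹

Steady-state biomass mass balance: V·X·(1 + k_d·θ_c) = Y·Q·(S₀ − S)·θ_c, so V = 0.369 × 1510 × (2160 − 21.1) × 18.5 / [3160 × (1 + 0.116 × 18.5)] = 2.2×10^7 / 9941 = 2218 m³.
F/M = applied load / biomass = Q·S₀/(V·X) = 1510 × 2160 / (2218 × 3160) = 0.4654 d⁻¹.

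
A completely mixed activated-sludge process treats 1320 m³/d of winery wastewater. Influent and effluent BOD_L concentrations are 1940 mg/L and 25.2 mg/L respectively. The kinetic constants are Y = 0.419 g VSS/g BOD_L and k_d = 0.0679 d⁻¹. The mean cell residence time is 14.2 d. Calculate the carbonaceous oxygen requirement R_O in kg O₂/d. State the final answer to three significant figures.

R_O ≈ 1760 kg O₂/d

The observed yield is Y_obs = Y/(1 + k_d·θ_c) = 0.419 / (1 + 0.0679 × 14.2) = 0.419 / 1.964 = 0.2133 g VSS per g BOD_L removed.
Q·(S₀ − S) = 1320 × (1940 − 25.2) × 10⁻³ = 2528 kg/d removed.
P_X = Y_obs·Q·(S₀ − S) = 0.2133 × 2528 = 539.2 kg VSS/d.
Carbonaceous O₂ demand = substrate oxidised − cell-mass equivalent = 2528 − 1.42 × 539.2 = 1762 kg O₂/d.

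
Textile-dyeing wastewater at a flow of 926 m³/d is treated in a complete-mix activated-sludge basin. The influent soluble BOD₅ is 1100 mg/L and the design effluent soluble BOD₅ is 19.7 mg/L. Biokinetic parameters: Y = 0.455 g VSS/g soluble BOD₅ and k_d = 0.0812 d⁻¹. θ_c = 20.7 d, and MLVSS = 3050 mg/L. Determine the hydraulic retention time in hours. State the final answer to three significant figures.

Steady-state biomass mass balance: V·X·(1 + k_d·θ_c) = Y·Q·(S₀ − S)·θ_c, so V = 0.455 × 926 × (1100 − 19.7) × 20.7 / [3050 × (1 + 0.0812 × 20.7)] = 9.42×10^6 / 8177 = 1152 m³.
HRT = V/Q = 1152 m³ / 926 m³·d⁻¹ = 1.244 d × 24 = 29.87 h.

τ ≈ 29.9 h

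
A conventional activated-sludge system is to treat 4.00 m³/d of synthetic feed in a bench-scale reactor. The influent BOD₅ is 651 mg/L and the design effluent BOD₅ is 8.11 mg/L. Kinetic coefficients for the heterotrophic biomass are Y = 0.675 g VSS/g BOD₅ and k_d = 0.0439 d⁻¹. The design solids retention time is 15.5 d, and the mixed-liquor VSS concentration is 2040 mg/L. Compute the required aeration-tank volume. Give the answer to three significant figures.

Steady-state biomass mass balance: V·X·(1 + k_d·θ_c) = Y·Q·(S₀ − S)·θ_c, so V = 0.675 × 4.00 × (651 − 8.11) × 15.5 / [2040 × (1 + 0.0439 × 15.5)] = 2.69×10^4 / 3428 = 7.848 m³.

V ≈ 7.85 m³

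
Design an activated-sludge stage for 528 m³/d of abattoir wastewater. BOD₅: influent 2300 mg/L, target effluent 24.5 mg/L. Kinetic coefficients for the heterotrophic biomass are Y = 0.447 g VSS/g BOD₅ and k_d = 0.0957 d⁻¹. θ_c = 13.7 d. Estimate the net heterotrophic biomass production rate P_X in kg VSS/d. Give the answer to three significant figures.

Correct the yield for decay: Y_obs = Y/(1 + k_d θ_c) = 0.447 / (1 + 0.0957 × 13.7) = 0.447 / 2.311 = 0.1934.
ΔS = 2300 − 24.5 = 2276 mg/L, so the substrate removal rate is 528 × 2276/1000 = 1201 kg BOD₅/d.
Net biomass production P_X = Y_obs × Q·(S₀ − S) = 0.1934 × 1201 = 232.4 kg VSS/d.

P_X ≈ 232 kg VSS/d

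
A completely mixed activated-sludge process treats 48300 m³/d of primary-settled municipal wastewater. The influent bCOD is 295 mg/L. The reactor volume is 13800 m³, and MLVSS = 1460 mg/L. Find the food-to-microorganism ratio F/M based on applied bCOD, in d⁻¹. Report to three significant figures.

Food-to-microorganism ratio F/M = Q S₀ / (V X) = 48300 × 295 / (13800 × 1460) = 0.7072 d⁻¹.

F/M ≈ 0.707 d⁻¹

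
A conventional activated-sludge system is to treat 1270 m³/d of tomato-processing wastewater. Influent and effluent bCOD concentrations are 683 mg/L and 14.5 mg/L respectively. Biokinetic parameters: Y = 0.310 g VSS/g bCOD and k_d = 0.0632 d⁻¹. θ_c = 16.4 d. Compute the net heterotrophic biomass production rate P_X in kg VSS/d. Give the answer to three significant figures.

The observed yield is Y_obs = Y/(1 + k_d·θ_c) = 0.310 / (1 + 0.0632 × 16.4) = 0.310 / 2.036 = 0.1522 g VSS per g bCOD removed.
ΔS = 683 − 14.5 = 668.5 mg/L, so the substrate removal rate is 1270 × 668.5/1000 = 849.0 kg bCOD/d.
So the net sludge growth is P_X = 0.1522 × 849.0 = 129.2 kg VSS/d.

P_X ≈ 129 kg VSS/d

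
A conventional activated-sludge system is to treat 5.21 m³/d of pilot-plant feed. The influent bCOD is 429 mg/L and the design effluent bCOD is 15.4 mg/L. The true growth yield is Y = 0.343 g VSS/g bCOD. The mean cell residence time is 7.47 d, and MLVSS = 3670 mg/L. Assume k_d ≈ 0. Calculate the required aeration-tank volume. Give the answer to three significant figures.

With k_d = 0 the design equation reduces to V = Y Q (S₀−S) θ_c / X = 0.343 × 5.21 × (429 − 15.4) × 7.47 / 3670 = 1.504 m³.

V ≈ 1.50 m³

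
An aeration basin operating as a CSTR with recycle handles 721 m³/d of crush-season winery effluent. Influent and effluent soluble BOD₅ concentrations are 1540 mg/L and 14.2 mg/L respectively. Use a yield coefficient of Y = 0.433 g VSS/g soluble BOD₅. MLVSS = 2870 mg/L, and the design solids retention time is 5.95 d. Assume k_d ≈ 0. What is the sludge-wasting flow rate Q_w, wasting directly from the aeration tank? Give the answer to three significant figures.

Q_w ≈ 166 m³/d

V·X = Y·Q·ΔS·θ_c gives V = 0.433 × 721 × (1540 − 14.2) × 5.95 / 2870 = 987.5 m³.
Wasting from the aeration tank: Q_w = V / θ_c = 987.5 / 5.95 = 166.0 m³/d.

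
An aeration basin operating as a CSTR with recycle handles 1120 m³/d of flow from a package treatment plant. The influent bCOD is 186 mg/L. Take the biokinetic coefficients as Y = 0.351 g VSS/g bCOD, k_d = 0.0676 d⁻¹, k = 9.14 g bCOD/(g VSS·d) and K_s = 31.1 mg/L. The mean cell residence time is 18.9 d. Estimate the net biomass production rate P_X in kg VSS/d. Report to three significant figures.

P_X ≈ 31.9 kg VSS/d

For a completely mixed reactor with recycle the Lawrence–McCarty relation gives S = K_s·(1 + k_d·θ_c) / [θ_c·(Y·k − k_d) − 1] = 31.1 × (1 + 0.0676 × 18.9) / [18.9 × (0.351 × 9.14 − 0.0676) − 1] = 70.83 / 58.36 = 1.214 mg/L.
Y_obs = Y / (1 + k_d θ_c) = 0.351 / (1 + 0.0676 × 18.9) = 0.351 / 2.278 = 0.1541.
Q·(S₀ − S) = 1120 × (186 − 1.21) × 10⁻³ = 207.0 kg/d removed.
Net biomass production P_X = Y_obs × Q·(S₀ − S) = 0.1541 × 207.0 = 31.89 kg VSS/d.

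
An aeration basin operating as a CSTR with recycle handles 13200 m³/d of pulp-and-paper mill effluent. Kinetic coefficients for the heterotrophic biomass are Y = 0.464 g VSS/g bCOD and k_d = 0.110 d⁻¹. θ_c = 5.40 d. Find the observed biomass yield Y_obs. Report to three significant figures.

Y_obs ≈ 0.291 g VSS/g bCOD

The observed yield is Y_obs = Y/(1 + k_d·θ_c) = 0.464 / (1 + 0.110 × 5.40) = 0.464 / 1.594 = 0.2911 g VSS per g bCOD removed.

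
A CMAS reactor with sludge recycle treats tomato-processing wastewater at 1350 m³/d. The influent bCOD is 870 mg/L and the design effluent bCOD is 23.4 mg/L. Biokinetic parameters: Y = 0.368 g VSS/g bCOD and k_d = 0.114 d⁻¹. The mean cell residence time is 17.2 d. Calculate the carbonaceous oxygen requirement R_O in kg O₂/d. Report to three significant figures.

R_O ≈ 941 kg O₂/d

Correct the yield for decay: Y_obs = Y/(1 + k_d θ_c) = 0.368 / (1 + 0.114 × 17.2) = 0.368 / 2.961 = 0.1243.
Q·(S₀ − S) = 1350 × (870 − 23.4) × 10⁻³ = 1143 kg/d removed.
P_X = Y_obs·Q·(S₀ − S) = 0.1243 × 1143 = 142.1 kg VSS/d.
R_O = Q·(S₀ − S) − 1.42·P_X = 1143 − 1.42 × 142.1 = 941.2 kg O₂/d.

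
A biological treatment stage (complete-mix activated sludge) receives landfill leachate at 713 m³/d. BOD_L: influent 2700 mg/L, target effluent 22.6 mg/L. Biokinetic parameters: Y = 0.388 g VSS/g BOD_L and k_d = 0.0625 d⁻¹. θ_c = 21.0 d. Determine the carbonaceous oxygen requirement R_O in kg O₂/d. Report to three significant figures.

R_O ≈ 1450 kg O₂/d

Correct the yield for decay: Y_obs = Y/(1 + k_d θ_c) = 0.388 / (1 + 0.0625 × 21.0) = 0.388 / 2.312 = 0.1678.
Q·(S₀ − S) = 713 × (2700 − 22.6) × 10⁻³ = 1909 kg/d removed.
Net sludge production P_X = 0.1678 × 1909 = 320.3 kg VSS/d.
Carbonaceous O₂ demand = substrate oxidised − cell-mass equivalent = 1909 − 1.42 × 320.3 = 1454 kg O₂/d.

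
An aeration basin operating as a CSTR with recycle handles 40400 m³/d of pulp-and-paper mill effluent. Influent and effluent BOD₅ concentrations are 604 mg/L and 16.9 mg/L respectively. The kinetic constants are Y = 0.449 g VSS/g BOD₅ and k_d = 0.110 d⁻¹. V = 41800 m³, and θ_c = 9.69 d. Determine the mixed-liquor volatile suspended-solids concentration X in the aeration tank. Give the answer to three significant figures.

Solving the biomass balance for X: X = Y Q (S₀−S) θ_c / [V (1+k_d θ_c)] = 0.449 × 40400 × (604 − 16.9) × 9.69 / [41800 × (1 + 0.110 × 9.69)] = 1195 mg/L.

X ≈ 1200 mg/L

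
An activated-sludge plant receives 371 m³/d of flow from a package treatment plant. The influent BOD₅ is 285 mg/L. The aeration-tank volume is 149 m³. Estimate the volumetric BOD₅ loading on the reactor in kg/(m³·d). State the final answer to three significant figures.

Applied BOD₅ load per unit volume = Q·S₀/V = (371 × 285/1000)/149.0 = 0.7096 kg BOD₅·m⁻³·d⁻¹.

L_v ≈ 0.710 kg BOD₅/(m³·d)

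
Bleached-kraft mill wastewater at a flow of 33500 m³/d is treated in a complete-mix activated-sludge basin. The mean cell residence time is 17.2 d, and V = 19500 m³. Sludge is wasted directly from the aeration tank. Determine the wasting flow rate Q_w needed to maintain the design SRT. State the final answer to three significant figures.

Q_w ≈ 1130 m³/d

With mixed-liquor wasting, θ_c = V/Q_w, so Q_w = V/θ_c = 19500/17.2 = 1134 m³/d.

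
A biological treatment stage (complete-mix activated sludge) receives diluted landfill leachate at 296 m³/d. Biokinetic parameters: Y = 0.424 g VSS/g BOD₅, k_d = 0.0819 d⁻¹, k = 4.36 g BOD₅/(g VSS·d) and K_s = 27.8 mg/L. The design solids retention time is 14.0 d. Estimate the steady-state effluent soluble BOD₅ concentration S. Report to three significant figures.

S ≈ 2.51 mg/L

From the Monod/SRT balance for a CMAS, S = K_s·(1+k_d θ_c)/[θ_c·(Y k − k_d) − 1] = 27.8 × (1 + 0.0819 × 14.0) / [14.0 × (0.424 × 4.36 − 0.0819) − 1] = 59.68 / 23.73 = 2.514 mg/L.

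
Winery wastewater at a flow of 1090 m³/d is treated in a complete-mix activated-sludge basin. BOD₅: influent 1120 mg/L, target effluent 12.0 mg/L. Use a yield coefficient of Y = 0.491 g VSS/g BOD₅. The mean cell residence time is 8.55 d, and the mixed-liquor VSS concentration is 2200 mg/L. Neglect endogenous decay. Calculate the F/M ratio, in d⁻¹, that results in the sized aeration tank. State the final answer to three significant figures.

V·X = Y·Q·ΔS·θ_c gives V = 0.491 × 1090 × (1120 − 12.0) × 8.55 / 2200 = 2305 m³.
F/M = applied load / biomass = Q·S₀/(V·X) = 1090 × 1120 / (2305 × 2200) = 0.2408 d⁻¹.

F/M ≈ 0.241 d⁻¹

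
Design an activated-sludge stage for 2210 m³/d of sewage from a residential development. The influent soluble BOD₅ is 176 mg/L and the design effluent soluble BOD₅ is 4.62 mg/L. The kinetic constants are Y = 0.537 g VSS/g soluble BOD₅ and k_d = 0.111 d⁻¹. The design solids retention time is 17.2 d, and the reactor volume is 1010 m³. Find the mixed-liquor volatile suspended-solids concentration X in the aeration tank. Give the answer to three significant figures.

Solving the biomass balance for X: X = Y Q (S₀−S) θ_c / [V (1+k_d θ_c)] = 0.537 × 2210 × (176 − 4.62) × 17.2 / [1010 × (1 + 0.111 × 17.2)] = 1191 mg/L.

X ≈ 1190 mg/L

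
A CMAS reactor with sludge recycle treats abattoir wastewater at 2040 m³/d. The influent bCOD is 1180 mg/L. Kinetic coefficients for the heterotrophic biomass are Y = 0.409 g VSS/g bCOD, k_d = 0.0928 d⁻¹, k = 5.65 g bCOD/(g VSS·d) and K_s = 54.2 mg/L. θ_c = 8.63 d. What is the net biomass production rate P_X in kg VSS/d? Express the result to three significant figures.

From the Monod/SRT balance for a CMAS, S = K_s·(1+k_d θ_c)/[θ_c·(Y k − k_d) − 1] = 54.2 × (1 + 0.0928 × 8.63) / [8.63 × (0.409 × 5.65 − 0.0928) − 1] = 97.61 / 18.14 = 5.380 mg/L.
The observed yield is Y_obs = Y/(1 + k_d·θ_c) = 0.409 / (1 + 0.0928 × 8.63) = 0.409 / 1.801 = 0.2271 g VSS per g bCOD removed.
ΔS = 1180 − 5.38 = 1175 mg/L, so the substrate removal rate is 2040 × 1175/1000 = 2396 kg bCOD/d.
So the net sludge growth is P_X = 0.2271 × 2396 = 544.2 kg VSS/d.

P_X ≈ 544 kg VSS/d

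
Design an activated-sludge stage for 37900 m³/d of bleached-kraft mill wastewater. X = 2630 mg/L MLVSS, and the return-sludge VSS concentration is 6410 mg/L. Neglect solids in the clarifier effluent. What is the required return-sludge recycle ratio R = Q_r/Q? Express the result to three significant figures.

R = Q_r/Q = X/(X_r − X) = 2630 / (6410 − 2630) = 0.6958.

R ≈ 0.696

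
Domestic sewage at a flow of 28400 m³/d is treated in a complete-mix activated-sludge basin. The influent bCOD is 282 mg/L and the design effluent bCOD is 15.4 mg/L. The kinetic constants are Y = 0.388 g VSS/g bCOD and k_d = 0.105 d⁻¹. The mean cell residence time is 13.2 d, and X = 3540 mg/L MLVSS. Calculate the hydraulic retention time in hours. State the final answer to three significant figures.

τ ≈ 3.88 h

Rearranging the biomass balance for a CMAS with decay, V = Y·Q·ΔS·θ_c / [X·(1+k_d θ_c)] = 0.388 × 28400 × (282 − 15.4) × 13.2 / [3540 × (1 + 0.105 × 13.2)] = 3.88×10^7 / 8446 = 4591 m³.
HRT = V/Q = 4591 m³ / 28400 m³·d⁻¹ = 0.1617 d × 24 = 3.880 h.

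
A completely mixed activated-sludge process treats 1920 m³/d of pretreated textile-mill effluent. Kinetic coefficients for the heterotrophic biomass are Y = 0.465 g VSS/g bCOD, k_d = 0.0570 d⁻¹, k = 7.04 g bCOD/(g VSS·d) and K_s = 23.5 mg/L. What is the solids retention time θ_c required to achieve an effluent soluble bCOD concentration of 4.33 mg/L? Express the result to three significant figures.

θ_c ≈ 2.21 d

Specific growth rate at S = 4.33 mg/L: μ = YkS/(K_s+S) = 0.465·7.04·4.33/(23.5+4.33) = 0.5093 d⁻¹.
θ_c = 1/(μ − k_d) = 1/(0.5093 − 0.0570) = 1/0.4523 = 2.211 d.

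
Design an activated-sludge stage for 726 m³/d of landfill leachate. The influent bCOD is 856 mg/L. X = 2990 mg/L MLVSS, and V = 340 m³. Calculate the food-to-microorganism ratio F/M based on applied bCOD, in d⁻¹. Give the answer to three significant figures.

Food-to-microorganism ratio F/M = Q S₀ / (V X) = 726 × 856 / (340.0 × 2990) = 0.6113 d⁻¹.

F/M ≈ 0.611 d⁻¹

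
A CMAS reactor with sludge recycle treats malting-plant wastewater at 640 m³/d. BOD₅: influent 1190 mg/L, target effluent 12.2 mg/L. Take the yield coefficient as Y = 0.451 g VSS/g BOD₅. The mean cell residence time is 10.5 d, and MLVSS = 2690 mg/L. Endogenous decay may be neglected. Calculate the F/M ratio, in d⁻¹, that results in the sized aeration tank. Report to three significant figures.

F/M ≈ 0.213 d⁻¹

V·X = Y·Q·ΔS·θ_c gives V = 0.451 × 640 × (1190 − 12.2) × 10.5 / 2690 = 1327 m³.
F/M = Q·S₀ / (V·X) = 640 × 1190 / (1327 × 2690) = 0.2134 g BOD₅·(g VSS·d)⁻¹.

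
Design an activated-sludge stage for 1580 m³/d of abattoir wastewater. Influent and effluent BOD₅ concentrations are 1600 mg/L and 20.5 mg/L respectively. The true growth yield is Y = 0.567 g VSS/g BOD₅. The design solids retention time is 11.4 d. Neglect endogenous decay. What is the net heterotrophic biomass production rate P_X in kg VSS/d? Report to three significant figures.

P_X ≈ 1420 kg VSS/d

No decay correction is needed, so Y_obs = Y = 0.567.
ΔS = 1600 − 20.5 = 1580 mg/L, so the substrate removal rate is 1580 × 1580/1000 = 2496 kg BOD₅/d.
Net biomass production P_X = Y_obs × Q·(S₀ − S) = 0.5670 × 2496 = 1415 kg VSS/d.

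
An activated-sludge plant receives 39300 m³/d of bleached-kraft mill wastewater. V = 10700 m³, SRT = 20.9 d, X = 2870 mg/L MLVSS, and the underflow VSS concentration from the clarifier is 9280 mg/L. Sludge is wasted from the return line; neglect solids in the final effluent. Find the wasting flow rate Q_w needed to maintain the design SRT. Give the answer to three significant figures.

θ_c = V·X/(Q_w·X_r) when wasting from the recycle, so Q_w = V·X/(θ_c·X_r) = 10700 × 2870 / (20.9 × 9280) = 158.3 m³/d.

Q_w ≈ 158 m³/d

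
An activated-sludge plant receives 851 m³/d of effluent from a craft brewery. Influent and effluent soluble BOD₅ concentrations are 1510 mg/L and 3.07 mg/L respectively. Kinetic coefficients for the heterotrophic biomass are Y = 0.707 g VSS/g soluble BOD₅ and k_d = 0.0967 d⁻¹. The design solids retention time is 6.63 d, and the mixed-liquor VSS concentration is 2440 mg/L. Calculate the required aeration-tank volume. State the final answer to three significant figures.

V ≈ 1500 m³

Rearranging the biomass balance for a CMAS with decay, V = Y·Q·ΔS·θ_c / [X·(1+k_d θ_c)] = 0.707 × 851 × (1510 − 3.07) × 6.63 / [2440 × (1 + 0.0967 × 6.63)] = 6.01×10^6 / 4004 = 1501 m³.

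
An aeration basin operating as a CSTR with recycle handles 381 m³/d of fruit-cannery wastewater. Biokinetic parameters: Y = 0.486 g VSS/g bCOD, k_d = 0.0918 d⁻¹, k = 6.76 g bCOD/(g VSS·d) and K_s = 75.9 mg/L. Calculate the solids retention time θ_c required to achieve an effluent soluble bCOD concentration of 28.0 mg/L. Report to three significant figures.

θ_c ≈ 1.26 d

At the target effluent, Y k S/(K_s+S) = 0.486×6.76×28.0/103.9 = 0.8854 d⁻¹.
θ_c = 1/(μ − k_d) = 1/(0.8854 − 0.0918) = 1/0.7936 = 1.260 d.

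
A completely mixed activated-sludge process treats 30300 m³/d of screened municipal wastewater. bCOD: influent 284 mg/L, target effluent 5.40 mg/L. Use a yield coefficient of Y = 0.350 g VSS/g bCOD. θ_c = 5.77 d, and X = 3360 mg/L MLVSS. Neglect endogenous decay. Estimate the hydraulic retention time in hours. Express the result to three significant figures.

τ ≈ 4.02 h

V·X = Y·Q·ΔS·θ_c gives V = 0.350 × 30300 × (284 − 5.40) × 5.77 / 3360 = 5074 m³.
Hydraulic retention time τ = V/Q = 5074 / 30300 = 0.1675 d = 4.019 h.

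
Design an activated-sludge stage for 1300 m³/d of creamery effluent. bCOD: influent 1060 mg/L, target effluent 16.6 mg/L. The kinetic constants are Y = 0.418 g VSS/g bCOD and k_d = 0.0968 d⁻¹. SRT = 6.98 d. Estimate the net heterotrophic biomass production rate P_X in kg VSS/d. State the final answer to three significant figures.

P_X ≈ 338 kg VSS/d

Correct the yield for decay: Y_obs = Y/(1 + k_d θ_c) = 0.418 / (1 + 0.0968 × 6.98) = 0.418 / 1.676 = 0.2495.
Substrate removed = Q·(S₀ − S) = 1300 m³/d × (1060 − 16.6) g/m³ = 1.36×10^6 g/d = 1356 kg/d.
So the net sludge growth is P_X = 0.2495 × 1356 = 338.4 kg VSS/d.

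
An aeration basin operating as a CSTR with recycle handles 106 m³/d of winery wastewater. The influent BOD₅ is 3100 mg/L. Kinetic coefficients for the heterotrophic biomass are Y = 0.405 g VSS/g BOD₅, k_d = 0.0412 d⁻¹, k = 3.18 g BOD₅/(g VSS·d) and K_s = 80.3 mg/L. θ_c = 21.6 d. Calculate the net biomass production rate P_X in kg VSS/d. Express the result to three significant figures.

P_X ≈ 70.3 kg VSS/d

Effluent substrate depends only on kinetics and SRT: S = K_s(1 + k_d θ_c) / [θ_c(Yk − k_d) − 1] = 80.3 × (1 + 0.0412 × 21.6) / [21.6 × (0.405 × 3.18 − 0.0412) − 1] = 151.8 / 25.93 = 5.853 mg/L.
The observed yield is Y_obs = Y/(1 + k_d·θ_c) = 0.405 / (1 + 0.0412 × 21.6) = 0.405 / 1.890 = 0.2143 g VSS per g BOD₅ removed.
Mass of BOD₅ removed per day: Q(S₀ − S) = 106 × 3094 g/m³ = 328.0 kg/d.
P_X = Y_obs · Q(S₀ − S) = 0.2143 × 328.0 = 70.28 kg VSS/d.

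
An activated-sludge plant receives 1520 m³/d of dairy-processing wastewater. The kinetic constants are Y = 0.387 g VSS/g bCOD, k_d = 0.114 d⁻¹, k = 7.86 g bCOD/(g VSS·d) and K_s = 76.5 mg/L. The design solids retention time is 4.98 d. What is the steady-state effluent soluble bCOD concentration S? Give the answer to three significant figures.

Effluent substrate depends only on kinetics and SRT: S = K_s(1 + k_d θ_c) / [θ_c(Yk − k_d) − 1] = 76.5 × (1 + 0.114 × 4.98) / [4.98 × (0.387 × 7.86 − 0.114) − 1] = 119.9 / 13.58 = 8.831 mg/L.

S ≈ 8.83 mg/L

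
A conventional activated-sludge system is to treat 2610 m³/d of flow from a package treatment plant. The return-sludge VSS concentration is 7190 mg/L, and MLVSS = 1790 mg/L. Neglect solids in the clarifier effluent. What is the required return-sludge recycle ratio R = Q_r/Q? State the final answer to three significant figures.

R ≈ 0.331

Mass balance around the secondary clarifier (neglecting effluent solids): R = X / (X_r − X) = 1790 / (7190 − 1790) = 0.3315.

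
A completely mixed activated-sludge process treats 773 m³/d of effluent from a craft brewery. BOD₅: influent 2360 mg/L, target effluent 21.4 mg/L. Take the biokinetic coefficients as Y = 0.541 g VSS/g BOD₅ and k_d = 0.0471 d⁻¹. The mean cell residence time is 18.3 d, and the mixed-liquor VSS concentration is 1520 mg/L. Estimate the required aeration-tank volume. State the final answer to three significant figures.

V ≈ 6320 m³

Steady-state biomass mass balance: V·X·(1 + k_d·θ_c) = Y·Q·(S₀ − S)·θ_c, so V = 0.541 × 773 × (2360 − 21.4) × 18.3 / [1520 × (1 + 0.0471 × 18.3)] = 1.79×10^7 / 2830 = 6324 m³.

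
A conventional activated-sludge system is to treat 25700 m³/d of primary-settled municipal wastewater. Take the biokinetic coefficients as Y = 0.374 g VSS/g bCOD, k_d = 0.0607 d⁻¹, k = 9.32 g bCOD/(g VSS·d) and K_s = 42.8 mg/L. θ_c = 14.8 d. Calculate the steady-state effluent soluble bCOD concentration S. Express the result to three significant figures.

From the Monod/SRT balance for a CMAS, S = K_s·(1+k_d θ_c)/[θ_c·(Y k − k_d) − 1] = 42.8 × (1 + 0.0607 × 14.8) / [14.8 × (0.374 × 9.32 − 0.0607) − 1] = 81.25 / 49.69 = 1.635 mg/L.

S ≈ 1.64 mg/L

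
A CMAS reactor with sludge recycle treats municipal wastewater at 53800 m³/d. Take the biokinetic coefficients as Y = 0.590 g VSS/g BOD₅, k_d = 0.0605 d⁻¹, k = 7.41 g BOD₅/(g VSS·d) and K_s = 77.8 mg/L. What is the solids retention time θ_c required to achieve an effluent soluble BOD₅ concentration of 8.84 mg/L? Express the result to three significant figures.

θ_c ≈ 2.59 d

From 1/θ_c = Y·k·S/(K_s + S) − k_d: Y·k·S/(K_s+S) = 0.590 × 7.41 × 8.84 / (77.8 + 8.84) = 0.4461 d⁻¹.
θ_c = 1/(μ − k_d) = 1/(0.4461 − 0.0605) = 1/0.3856 = 2.594 d.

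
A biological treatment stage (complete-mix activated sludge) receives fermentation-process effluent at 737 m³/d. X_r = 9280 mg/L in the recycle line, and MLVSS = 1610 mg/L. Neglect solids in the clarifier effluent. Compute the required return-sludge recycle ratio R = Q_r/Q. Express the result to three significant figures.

R ≈ 0.210

Solids balance on the clarifier gives (1+R)X = R·X_r, so R = X/(X_r − X) = 1610 / (9280 − 1610) = 0.2099.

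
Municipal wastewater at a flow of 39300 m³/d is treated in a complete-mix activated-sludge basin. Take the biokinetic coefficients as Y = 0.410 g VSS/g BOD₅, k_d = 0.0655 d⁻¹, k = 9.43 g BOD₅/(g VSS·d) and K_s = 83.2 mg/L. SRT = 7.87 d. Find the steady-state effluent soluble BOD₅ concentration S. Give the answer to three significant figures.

S ≈ 4.36 mg/L

Effluent substrate depends only on kinetics and SRT: S = K_s(1 + k_d θ_c) / [θ_c(Yk − k_d) − 1] = 83.2 × (1 + 0.0655 × 7.87) / [7.87 × (0.410 × 9.43 − 0.0655) − 1] = 126.1 / 28.91 = 4.361 mg/L.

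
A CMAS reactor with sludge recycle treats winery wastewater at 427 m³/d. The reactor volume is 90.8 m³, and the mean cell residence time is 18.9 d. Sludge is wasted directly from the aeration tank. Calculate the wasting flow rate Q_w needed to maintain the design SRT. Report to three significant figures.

Q_w ≈ 4.80 m³/d

For wasting at MLVSS concentration, Q_w = V/θ_c = 90.80/18.9 = 4.804 m³/d.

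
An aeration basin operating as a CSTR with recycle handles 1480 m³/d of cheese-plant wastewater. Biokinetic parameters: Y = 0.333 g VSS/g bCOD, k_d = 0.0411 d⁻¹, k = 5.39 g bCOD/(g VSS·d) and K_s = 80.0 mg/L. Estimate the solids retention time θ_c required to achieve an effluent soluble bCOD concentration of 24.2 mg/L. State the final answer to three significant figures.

Specific growth rate at S = 24.2 mg/L: μ = YkS/(K_s+S) = 0.333·5.39·24.2/(80.0+24.2) = 0.4169 d⁻¹.
θ_c = 1/(μ − k_d) = 1/(0.4169 − 0.0411) = 1/0.3758 = 2.661 d.

θ_c ≈ 2.66 d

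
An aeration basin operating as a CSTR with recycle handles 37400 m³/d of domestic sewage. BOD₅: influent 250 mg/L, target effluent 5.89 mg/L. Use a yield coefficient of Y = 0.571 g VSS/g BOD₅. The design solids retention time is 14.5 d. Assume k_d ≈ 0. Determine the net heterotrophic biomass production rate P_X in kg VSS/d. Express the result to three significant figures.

With endogenous decay neglected, the observed yield equals the true yield: Y_obs = Y = 0.571 g VSS/g BOD₅.
Q·(S₀ − S) = 37400 × (250 − 5.89) × 10⁻³ = 9130 kg/d removed.
Net biomass production P_X = Y_obs × Q·(S₀ − S) = 0.5710 × 9130 = 5213 kg VSS/d.

P_X ≈ 5210 kg VSS/d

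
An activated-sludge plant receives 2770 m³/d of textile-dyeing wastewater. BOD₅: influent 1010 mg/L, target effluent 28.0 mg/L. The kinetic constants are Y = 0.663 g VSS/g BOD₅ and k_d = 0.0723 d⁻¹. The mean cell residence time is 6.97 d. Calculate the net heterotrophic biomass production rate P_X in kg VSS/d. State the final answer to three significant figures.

P_X ≈ 1200 kg VSS/d

Correct the yield for decay: Y_obs = Y/(1 + k_d θ_c) = 0.663 / (1 + 0.0723 × 6.97) = 0.663 / 1.504 = 0.4408.
Mass of BOD₅ removed per day: Q(S₀ − S) = 2770 × 982.0 g/m³ = 2720 kg/d.
P_X = Y_obs · Q(S₀ − S) = 0.4408 × 2720 = 1199 kg VSS/d.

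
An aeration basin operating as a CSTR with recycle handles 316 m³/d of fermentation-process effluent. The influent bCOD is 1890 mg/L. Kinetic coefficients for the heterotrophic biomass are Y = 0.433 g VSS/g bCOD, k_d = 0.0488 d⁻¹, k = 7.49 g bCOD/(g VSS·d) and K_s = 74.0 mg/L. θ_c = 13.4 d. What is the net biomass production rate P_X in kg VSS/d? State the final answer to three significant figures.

P_X ≈ 156 kg VSS/d

From the Monod/SRT balance for a CMAS, S = K_s·(1+k_d θ_c)/[θ_c·(Y k − k_d) − 1] = 74.0 × (1 + 0.0488 × 13.4) / [13.4 × (0.433 × 7.49 − 0.0488) − 1] = 122.4 / 41.80 = 2.928 mg/L.
Observed yield with endogenous decay: Y_obs = Y / (1 + k_d·θ_c) = 0.433 / (1 + 0.0488 × 13.4) = 0.433 / 1.654 = 0.2618 g VSS/g bCOD.
Substrate removed = Q·(S₀ − S) = 316 m³/d × (1890 − 2.93) g/m³ = 5.96×10^5 g/d = 596.3 kg/d.
So the net sludge growth is P_X = 0.2618 × 596.3 = 156.1 kg VSS/d.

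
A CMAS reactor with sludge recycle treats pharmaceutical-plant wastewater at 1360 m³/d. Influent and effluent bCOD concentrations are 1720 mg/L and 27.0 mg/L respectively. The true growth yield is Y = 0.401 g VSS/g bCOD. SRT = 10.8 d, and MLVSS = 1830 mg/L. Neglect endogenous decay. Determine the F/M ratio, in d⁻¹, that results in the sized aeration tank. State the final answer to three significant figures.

V·X = Y·Q·ΔS·θ_c gives V = 0.401 × 1360 × (1720 − 27.0) × 10.8 / 1830 = 5449 m³.
F/M = applied load / biomass = Q·S₀/(V·X) = 1360 × 1720 / (5449 × 1830) = 0.2346 d⁻¹.

F/M ≈ 0.235 d⁻¹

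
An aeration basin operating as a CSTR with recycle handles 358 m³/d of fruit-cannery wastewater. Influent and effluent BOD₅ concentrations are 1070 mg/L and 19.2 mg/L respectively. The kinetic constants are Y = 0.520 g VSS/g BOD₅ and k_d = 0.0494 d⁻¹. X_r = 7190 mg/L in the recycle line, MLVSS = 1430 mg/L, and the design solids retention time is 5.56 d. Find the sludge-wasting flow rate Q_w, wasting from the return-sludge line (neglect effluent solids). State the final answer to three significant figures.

Steady-state biomass mass balance: V·X·(1 + k_d·θ_c) = Y·Q·(S₀ − S)·θ_c, so V = 0.520 × 358 × (1070 − 19.2) × 5.56 / [1430 × (1 + 0.0494 × 5.56)] = 1.09×10^6 / 1823 = 596.7 m³.
Wasting from the return line (neglecting effluent solids): Q_w = V·X / (θ_c·X_r) = 596.7 × 1430 / (5.56 × 7190) = 21.34 m³/d.

Q_w ≈ 21.3 m³/d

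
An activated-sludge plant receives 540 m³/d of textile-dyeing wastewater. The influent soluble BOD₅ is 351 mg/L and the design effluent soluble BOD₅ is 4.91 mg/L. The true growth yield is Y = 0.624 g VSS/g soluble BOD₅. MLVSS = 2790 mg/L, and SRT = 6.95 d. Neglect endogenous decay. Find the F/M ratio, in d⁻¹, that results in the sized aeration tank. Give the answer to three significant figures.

F/M ≈ 0.234 d⁻¹

V·X = Y·Q·ΔS·θ_c gives V = 0.624 × 540 × (351 − 4.91) × 6.95 / 2790 = 290.5 m³.
F/M = applied load / biomass = Q·S₀/(V·X) = 540 × 351 / (290.5 × 2790) = 0.2339 d⁻¹.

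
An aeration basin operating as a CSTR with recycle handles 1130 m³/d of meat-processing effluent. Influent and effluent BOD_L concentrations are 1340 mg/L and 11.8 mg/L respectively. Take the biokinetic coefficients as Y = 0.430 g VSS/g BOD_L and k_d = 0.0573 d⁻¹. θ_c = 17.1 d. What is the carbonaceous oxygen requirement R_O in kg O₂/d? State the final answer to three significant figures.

The observed yield is Y_obs = Y/(1 + k_d·θ_c) = 0.430 / (1 + 0.0573 × 17.1) = 0.430 / 1.980 = 0.2172 g VSS per g BOD_L removed.
ΔS = 1340 − 11.8 = 1328 mg/L, so the substrate removal rate is 1130 × 1328/1000 = 1501 kg BOD_L/d.
P_X = Y_obs·Q·(S₀ − S) = 0.2172 × 1501 = 326.0 kg VSS/d.
R_O = Q·ΔS − 1.42 P_X = 1501 − 462.9 = 1038 kg O₂/d.

R_O ≈ 1040 kg O₂/d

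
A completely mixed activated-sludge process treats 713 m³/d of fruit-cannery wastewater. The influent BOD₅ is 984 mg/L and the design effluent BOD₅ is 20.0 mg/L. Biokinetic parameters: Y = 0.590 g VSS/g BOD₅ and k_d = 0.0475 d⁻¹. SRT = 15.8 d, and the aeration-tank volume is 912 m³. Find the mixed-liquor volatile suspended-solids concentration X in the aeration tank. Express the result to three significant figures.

X ≈ 4010 mg/L

X = Y·Q·ΔS·θ_c / [V·(1 + k_d θ_c)] = 0.590 × 713 × (984 − 20.0) × 15.8 / [912 × (1 + 0.0475 × 15.8)] = 4013 mg/L.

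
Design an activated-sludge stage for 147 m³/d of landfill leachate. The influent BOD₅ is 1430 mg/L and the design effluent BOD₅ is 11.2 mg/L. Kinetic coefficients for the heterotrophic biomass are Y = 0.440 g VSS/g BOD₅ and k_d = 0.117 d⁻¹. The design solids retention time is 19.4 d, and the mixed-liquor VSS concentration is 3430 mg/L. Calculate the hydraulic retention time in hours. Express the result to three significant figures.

τ ≈ 25.9 h

From the SRT design equation V = Y Q (S₀−S) θ_c / [X (1 + k_d θ_c)] = 0.440 × 147 × (1430 − 11.2) × 19.4 / [3430 × (1 + 0.117 × 19.4)] = 1.78×10^6 / 11215 = 158.7 m³.
HRT = V/Q = 158.7 m³ / 147 m³·d⁻¹ = 1.080 d × 24 = 25.92 h.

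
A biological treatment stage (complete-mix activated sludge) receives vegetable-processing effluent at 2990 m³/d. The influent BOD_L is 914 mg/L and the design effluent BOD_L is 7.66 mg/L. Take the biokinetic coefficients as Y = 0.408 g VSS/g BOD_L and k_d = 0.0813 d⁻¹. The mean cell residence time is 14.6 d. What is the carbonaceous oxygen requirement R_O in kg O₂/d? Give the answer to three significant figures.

R_O ≈ 1990 kg O₂/d

Observed yield with endogenous decay: Y_obs = Y / (1 + k_d·θ_c) = 0.408 / (1 + 0.0813 × 14.6) = 0.408 / 2.187 = 0.1866 g VSS/g BOD_L.
Substrate removed = Q·(S₀ − S) = 2990 m³/d × (914 − 7.66) g/m³ = 2.71×10^6 g/d = 2710 kg/d.
P_X = Y_obs·Q·(S₀ − S) = 0.1866 × 2710 = 505.6 kg VSS/d.
R_O = Q·ΔS − 1.42 P_X = 2710 − 717.9 = 1992 kg O₂/d.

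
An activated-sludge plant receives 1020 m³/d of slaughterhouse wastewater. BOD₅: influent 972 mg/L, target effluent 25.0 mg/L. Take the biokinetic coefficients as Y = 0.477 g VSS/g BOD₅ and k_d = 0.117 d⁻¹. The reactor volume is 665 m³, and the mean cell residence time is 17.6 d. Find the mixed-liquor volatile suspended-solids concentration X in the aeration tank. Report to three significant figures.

X = Y·Q·ΔS·θ_c / [V·(1 + k_d θ_c)] = 0.477 × 1020 × (972 − 25.0) × 17.6 / [665 × (1 + 0.117 × 17.6)] = 3986 mg/L.

X ≈ 3990 mg/L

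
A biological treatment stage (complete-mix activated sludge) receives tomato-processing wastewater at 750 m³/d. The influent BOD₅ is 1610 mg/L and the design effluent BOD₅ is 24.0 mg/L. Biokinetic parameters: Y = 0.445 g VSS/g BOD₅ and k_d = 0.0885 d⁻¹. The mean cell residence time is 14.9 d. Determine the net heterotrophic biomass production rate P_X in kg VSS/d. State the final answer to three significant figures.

P_X ≈ 228 kg VSS/d

Correct the yield for decay: Y_obs = Y/(1 + k_d θ_c) = 0.445 / (1 + 0.0885 × 14.9) = 0.445 / 2.319 = 0.1919.
ΔS = 1610 − 24.0 = 1586 mg/L, so the substrate removal rate is 750 × 1586/1000 = 1190 kg BOD₅/d.
So the net sludge growth is P_X = 0.1919 × 1190 = 228.3 kg VSS/d.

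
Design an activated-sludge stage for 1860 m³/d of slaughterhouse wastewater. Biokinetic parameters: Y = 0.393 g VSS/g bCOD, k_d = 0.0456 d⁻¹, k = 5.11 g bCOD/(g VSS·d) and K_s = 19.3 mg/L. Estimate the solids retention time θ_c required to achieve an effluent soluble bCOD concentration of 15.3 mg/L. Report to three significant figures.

At the target effluent, Y k S/(K_s+S) = 0.393×5.11×15.3/34.60 = 0.8880 d⁻¹.
1/θ_c = 0.8880 − 0.0456 = 0.8424 d⁻¹, so θ_c = 1.187 d.

θ_c ≈ 1.19 d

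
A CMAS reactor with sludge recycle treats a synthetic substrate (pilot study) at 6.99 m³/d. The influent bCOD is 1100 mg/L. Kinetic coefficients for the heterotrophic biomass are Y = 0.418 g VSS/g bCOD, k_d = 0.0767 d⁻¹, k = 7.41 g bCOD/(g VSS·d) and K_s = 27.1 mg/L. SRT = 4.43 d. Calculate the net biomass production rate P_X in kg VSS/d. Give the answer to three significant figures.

P_X ≈ 2.39 kg VSS/d

For a completely mixed reactor with recycle the Lawrence–McCarty relation gives S = K_s·(1 + k_d·θ_c) / [θ_c·(Y·k − k_d) − 1] = 27.1 × (1 + 0.0767 × 4.43) / [4.43 × (0.418 × 7.41 − 0.0767) − 1] = 36.31 / 12.38 = 2.932 mg/L.
Observed yield with endogenous decay: Y_obs = Y / (1 + k_d·θ_c) = 0.418 / (1 + 0.0767 × 4.43) = 0.418 / 1.340 = 0.3120 g VSS/g bCOD.
Mass of bCOD removed per day: Q(S₀ − S) = 6.99 × 1097 g/m³ = 7.669 kg/d.
Biomass produced: P_X = Y_obs·Q·ΔS = 0.3120 × 7.669 ≈ 2.393 kg VSS/d.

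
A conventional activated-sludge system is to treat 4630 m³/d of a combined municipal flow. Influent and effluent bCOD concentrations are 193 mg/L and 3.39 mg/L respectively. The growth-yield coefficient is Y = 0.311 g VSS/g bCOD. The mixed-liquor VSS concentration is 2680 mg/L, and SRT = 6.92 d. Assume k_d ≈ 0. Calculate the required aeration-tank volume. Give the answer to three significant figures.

With k_d = 0 the design equation reduces to V = Y Q (S₀−S) θ_c / X = 0.311 × 4630 × (193 − 3.39) × 6.92 / 2680 = 705.0 m³.

V ≈ 705 m³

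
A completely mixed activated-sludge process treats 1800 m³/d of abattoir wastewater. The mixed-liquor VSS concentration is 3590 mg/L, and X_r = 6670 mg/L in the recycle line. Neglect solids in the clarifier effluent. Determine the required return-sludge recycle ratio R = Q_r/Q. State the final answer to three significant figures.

Solids balance on the clarifier gives (1+R)X = R·X_r, so R = X/(X_r − X) = 3590 / (6670 − 3590) = 1.166.

R ≈ 1.17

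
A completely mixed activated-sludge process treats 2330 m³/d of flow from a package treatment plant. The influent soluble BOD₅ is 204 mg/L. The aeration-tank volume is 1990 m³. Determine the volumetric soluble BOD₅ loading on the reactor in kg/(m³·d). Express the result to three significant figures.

Volumetric loading L_v = Q·S₀ / V = 2330 × 204 g/m³ / 1990 m³ = 238.9 g/(m³·d) = 0.2389 kg soluble BOD₅/(m³·d).

L_v ≈ 0.239 kg soluble BOD₅/(m³·d)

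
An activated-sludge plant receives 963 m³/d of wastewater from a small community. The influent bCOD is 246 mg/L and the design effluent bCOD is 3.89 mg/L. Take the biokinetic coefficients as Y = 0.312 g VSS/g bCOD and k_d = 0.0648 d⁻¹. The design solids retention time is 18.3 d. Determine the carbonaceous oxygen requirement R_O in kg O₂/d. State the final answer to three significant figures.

Correct the yield for decay: Y_obs = Y/(1 + k_d θ_c) = 0.312 / (1 + 0.0648 × 18.3) = 0.312 / 2.186 = 0.1427.
ΔS = 246 − 3.89 = 242.1 mg/L, so the substrate removal rate is 963 × 242.1/1000 = 233.2 kg bCOD/d.
Biomass synthesised: P_X = Y_obs × 233.2 = 33.28 kg VSS/d.
R_O = Q·(S₀ − S) − 1.42·P_X = 233.2 − 1.42 × 33.28 = 185.9 kg O₂/d.

R_O ≈ 186 kg O₂/d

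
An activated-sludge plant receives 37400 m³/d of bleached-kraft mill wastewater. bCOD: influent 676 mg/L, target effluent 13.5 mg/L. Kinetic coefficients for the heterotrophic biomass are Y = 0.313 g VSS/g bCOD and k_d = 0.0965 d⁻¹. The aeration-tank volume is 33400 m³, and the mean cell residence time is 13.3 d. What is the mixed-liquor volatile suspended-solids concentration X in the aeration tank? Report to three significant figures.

From V·X·(1 + k_d·θ_c) = Y·Q·(S₀ − S)·θ_c: X = 0.313 × 37400 × (676 − 13.5) × 13.3 / [33400 × (1 + 0.0965 × 13.3)] = 1352 mg/L.

X ≈ 1350 mg/L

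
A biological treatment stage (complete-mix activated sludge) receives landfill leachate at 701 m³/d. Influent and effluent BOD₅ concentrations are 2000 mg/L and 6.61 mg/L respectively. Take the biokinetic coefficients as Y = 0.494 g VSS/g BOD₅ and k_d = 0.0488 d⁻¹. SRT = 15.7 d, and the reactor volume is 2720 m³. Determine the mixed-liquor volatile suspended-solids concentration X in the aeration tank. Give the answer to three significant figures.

X ≈ 2260 mg/L

X = Y·Q·ΔS·θ_c / [V·(1 + k_d θ_c)] = 0.494 × 701 × (2000 − 6.61) × 15.7 / [2720 × (1 + 0.0488 × 15.7)] = 2256 mg/L.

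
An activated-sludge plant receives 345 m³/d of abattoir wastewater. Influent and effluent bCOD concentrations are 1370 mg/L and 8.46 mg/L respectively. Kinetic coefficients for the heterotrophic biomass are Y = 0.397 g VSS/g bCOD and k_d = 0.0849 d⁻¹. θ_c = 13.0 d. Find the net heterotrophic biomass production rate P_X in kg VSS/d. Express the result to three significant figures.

P_X ≈ 88.6 kg VSS/d

Correct the yield for decay: Y_obs = Y/(1 + k_d θ_c) = 0.397 / (1 + 0.0849 × 13.0) = 0.397 / 2.104 = 0.1887.
Substrate removed = Q·(S₀ − S) = 345 m³/d × (1370 − 8.46) g/m³ = 4.7×10^5 g/d = 469.7 kg/d.
Biomass produced: P_X = Y_obs·Q·ΔS = 0.1887 × 469.7 ≈ 88.65 kg VSS/d.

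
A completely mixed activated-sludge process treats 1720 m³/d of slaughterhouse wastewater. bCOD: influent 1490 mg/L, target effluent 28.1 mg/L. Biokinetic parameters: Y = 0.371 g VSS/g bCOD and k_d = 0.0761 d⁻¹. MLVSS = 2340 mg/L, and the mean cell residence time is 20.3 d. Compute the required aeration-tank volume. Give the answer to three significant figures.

From the SRT design equation V = Y Q (S₀−S) θ_c / [X (1 + k_d θ_c)] = 0.371 × 1720 × (1490 − 28.1) × 20.3 / [2340 × (1 + 0.0761 × 20.3)] = 1.89×10^7 / 5955 = 3180 m³.

V ≈ 3180 m³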